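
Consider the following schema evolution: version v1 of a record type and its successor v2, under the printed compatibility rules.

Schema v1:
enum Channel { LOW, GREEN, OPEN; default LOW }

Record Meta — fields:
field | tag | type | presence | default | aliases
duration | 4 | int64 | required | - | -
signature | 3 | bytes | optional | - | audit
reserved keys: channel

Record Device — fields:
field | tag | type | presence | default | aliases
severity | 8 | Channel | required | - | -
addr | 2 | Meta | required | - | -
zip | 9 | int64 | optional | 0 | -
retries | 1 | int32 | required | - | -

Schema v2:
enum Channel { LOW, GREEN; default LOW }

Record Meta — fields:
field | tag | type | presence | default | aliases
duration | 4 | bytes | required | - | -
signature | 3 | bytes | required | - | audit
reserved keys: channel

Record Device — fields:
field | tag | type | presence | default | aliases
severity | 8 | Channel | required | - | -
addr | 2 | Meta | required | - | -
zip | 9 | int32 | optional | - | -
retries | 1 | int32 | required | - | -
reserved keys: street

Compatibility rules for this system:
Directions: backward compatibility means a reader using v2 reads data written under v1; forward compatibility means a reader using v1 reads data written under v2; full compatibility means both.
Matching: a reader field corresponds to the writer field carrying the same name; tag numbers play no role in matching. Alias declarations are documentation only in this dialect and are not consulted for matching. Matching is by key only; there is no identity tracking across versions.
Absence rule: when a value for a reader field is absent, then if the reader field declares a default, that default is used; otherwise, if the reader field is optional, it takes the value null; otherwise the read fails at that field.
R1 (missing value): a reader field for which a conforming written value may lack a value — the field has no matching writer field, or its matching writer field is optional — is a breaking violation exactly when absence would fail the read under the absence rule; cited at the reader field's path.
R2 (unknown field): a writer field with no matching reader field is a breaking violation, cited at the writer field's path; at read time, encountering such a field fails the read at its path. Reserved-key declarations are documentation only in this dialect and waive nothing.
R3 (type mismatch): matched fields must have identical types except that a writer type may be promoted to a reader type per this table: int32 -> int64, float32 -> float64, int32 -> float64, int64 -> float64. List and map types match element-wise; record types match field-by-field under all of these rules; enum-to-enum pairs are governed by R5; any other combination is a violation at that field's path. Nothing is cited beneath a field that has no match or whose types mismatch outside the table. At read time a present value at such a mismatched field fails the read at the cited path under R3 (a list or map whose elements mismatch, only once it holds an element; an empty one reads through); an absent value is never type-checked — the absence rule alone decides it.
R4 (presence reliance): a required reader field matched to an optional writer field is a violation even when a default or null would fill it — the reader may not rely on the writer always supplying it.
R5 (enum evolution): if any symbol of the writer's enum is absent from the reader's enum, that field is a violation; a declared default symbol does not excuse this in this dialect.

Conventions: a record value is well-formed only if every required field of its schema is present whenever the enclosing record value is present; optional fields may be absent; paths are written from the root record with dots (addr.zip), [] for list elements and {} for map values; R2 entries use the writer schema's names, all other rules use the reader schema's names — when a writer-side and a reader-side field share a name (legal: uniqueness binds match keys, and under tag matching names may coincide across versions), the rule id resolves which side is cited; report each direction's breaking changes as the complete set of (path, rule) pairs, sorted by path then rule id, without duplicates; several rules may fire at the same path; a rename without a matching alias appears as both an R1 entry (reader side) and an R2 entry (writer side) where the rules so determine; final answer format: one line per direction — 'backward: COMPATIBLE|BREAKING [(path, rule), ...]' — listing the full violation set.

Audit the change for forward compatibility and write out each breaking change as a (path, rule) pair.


forward: BREAKING [(addr.duration, R3)]

arrows below run writer -> reader for Device
forward analysis of Device with v1 as reader and v2 as writer:
  severity <- severity (Channel -> Channel, writer required)
  addr <- addr (Meta -> Meta, writer required)
  zip <- zip (int32 -> int64, writer optional)
  retries <- retries (int32 -> int32, writer required)
  addr.duration <- addr.duration (bytes -> int64, writer required)
  addr.signature <- addr.signature (bytes -> bytes, writer required)
  R3 fires at addr.duration
  => forward verdict for Device: BREAKING, 1 violation(s)
diffs on Device not affecting the asked answer:
  enum Channel (field severity in record Device): symbol OPEN removed -> affects backward compatibility only, which is not asked
  field zip in record Device: type int64 changed to int32 (its default is dropped) -> affects backward compatibility only, which is not asked
  field signature in record Meta: optional changed to required -> affects backward compatibility only, which is not asked


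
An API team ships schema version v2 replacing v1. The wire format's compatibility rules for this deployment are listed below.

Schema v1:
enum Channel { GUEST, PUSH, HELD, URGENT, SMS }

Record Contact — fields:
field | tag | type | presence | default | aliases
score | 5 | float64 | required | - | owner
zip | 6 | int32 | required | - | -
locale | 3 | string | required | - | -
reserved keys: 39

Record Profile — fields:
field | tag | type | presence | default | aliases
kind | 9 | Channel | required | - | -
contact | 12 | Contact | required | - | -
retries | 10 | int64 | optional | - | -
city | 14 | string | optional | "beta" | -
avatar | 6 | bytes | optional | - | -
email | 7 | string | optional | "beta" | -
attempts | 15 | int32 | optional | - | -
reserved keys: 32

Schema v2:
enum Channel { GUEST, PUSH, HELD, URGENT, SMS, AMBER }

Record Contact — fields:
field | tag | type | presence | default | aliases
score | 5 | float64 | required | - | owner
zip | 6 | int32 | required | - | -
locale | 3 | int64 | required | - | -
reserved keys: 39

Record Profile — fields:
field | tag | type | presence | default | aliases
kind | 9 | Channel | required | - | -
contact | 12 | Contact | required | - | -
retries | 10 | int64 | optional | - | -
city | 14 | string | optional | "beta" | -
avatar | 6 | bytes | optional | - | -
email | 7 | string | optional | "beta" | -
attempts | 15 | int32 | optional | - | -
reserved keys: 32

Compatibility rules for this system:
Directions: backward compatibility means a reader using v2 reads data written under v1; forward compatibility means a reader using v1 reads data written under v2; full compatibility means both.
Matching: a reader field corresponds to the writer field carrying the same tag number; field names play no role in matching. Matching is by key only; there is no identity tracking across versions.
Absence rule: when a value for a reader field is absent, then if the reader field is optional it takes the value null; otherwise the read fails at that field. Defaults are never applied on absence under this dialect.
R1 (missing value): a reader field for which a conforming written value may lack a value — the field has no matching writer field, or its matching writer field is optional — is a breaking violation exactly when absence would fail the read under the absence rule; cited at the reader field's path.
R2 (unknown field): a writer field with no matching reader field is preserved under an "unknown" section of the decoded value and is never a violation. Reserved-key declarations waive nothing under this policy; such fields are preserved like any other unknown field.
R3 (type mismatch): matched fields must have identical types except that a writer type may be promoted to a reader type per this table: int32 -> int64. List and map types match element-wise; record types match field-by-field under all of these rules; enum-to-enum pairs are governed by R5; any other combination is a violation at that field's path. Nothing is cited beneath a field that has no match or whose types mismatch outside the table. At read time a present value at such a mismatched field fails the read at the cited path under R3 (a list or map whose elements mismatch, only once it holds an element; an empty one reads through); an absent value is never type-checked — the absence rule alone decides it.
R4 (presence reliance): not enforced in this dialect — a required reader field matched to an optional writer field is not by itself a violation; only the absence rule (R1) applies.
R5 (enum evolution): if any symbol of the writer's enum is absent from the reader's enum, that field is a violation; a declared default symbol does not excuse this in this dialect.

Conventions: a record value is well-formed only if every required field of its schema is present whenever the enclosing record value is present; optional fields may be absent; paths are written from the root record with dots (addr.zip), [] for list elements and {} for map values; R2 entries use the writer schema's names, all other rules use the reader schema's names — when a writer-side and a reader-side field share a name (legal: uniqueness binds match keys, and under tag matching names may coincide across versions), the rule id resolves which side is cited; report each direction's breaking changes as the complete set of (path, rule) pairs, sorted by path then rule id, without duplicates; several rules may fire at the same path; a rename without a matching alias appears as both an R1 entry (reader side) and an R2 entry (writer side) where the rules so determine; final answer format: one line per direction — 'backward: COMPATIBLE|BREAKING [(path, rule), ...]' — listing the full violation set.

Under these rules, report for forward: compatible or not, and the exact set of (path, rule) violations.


each type pair in Profile: writer, then reader
forward pass over Profile, reader schema v1, writer schema v2:
  writer required, Channel -> Channel: reader kind maps from writer kind
  writer required, Contact -> Contact: reader contact maps from writer contact
  writer optional, int64 -> int64: reader retries maps from writer retries
  writer optional, string -> string: reader city maps from writer city
  writer optional, bytes -> bytes: reader avatar maps from writer avatar
  writer optional, string -> string: reader email maps from writer email
  writer optional, int32 -> int32: reader attempts maps from writer attempts
  writer required, float64 -> float64: reader contact.score maps from writer contact.score
  writer required, int32 -> int32: reader contact.zip maps from writer contact.zip
  writer required, int64 -> string: reader contact.locale maps from writer contact.locale
  R3 fires at contact.locale
  R5 fires at kind
  => 2 violation(s): forward is BREAKING for Profile

forward: BREAKING [(contact.locale, R3), (kind, R5)]


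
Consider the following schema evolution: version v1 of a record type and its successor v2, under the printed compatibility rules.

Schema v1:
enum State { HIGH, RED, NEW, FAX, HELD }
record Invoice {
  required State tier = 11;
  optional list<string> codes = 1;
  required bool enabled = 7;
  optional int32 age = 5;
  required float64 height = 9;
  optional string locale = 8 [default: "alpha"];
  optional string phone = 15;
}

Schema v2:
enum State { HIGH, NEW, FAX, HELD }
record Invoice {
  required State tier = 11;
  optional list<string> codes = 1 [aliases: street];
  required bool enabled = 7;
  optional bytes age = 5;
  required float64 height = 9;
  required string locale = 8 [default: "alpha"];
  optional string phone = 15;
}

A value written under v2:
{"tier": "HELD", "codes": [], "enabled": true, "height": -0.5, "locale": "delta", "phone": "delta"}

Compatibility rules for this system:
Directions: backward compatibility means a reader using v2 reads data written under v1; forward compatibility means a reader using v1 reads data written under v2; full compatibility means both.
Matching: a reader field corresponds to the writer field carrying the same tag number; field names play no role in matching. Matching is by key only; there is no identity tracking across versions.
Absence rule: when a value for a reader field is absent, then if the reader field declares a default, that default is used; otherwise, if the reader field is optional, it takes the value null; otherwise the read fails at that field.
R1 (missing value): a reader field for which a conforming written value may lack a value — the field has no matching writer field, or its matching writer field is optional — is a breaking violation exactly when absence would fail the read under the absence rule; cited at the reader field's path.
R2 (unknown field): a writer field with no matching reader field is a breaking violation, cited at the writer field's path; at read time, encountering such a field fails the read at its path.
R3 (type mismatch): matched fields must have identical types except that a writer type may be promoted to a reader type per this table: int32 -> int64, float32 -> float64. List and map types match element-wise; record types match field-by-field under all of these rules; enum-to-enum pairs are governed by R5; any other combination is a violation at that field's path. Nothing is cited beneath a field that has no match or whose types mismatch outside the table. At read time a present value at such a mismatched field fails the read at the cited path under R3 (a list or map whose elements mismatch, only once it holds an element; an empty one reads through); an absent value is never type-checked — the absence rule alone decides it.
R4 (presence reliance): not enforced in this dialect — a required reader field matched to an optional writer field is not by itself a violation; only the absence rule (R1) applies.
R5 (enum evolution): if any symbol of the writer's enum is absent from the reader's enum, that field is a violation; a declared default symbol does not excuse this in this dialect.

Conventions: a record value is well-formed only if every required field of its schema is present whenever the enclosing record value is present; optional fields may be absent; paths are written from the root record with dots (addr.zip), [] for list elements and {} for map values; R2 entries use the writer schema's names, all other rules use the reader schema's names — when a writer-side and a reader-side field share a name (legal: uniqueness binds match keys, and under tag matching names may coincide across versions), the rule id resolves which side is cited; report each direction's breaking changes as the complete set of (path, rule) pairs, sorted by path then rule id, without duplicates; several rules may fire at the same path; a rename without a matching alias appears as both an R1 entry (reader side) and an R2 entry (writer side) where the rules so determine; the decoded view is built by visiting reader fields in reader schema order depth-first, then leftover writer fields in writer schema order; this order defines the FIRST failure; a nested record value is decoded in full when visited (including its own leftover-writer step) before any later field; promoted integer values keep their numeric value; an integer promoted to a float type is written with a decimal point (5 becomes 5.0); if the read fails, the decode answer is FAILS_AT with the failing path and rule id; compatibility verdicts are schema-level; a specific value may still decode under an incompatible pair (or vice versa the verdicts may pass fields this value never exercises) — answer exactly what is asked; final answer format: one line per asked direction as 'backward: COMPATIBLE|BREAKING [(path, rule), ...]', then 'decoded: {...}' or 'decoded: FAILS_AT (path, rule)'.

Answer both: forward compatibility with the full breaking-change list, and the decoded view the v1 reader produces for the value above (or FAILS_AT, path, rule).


forward: BREAKING [(age, R3)]; decoded: {"tier": "HELD", "codes": [], "enabled": true, "age": null, "height": -0.5, "locale": "delta", "phone": "delta"}

arrows below run writer -> reader for Invoice
checking forward for Invoice: reader v1 against writer v2:
  writer required, State -> State: reader tier maps from writer tier
  writer optional, list<string> -> list<string>: reader codes maps from writer codes
  writer required, bool -> bool: reader enabled maps from writer enabled
  writer optional, bytes -> int32: reader age maps from writer age
  writer required, float64 -> float64: reader height maps from writer height
  writer required, string -> string: reader locale maps from writer locale
  writer optional, string -> string: reader phone maps from writer phone
  breaking: (age, R3)
  => forward verdict for Invoice: BREAKING, 1 violation(s)
decode walk for Invoice under reader schema v1:
  tier := "HELD"
  codes := []
  enabled := true
  age := null (missing; optional => null)
  height := -0.5
  locale := "delta"
  phone := "delta"
  => decoded: {"tier": "HELD", "codes": [], "enabled": true, "age": null, "height": -0.5, "locale": "delta", "phone": "delta"}
diffs on Invoice not affecting the asked answer:
  enum State (field tier in record Invoice): symbol RED removed -> its effect on Invoice is confined to the backward direction, not asked
  field locale in record Invoice: optional changed to required -> triggers nothing under Invoice's printed rules — same verdict


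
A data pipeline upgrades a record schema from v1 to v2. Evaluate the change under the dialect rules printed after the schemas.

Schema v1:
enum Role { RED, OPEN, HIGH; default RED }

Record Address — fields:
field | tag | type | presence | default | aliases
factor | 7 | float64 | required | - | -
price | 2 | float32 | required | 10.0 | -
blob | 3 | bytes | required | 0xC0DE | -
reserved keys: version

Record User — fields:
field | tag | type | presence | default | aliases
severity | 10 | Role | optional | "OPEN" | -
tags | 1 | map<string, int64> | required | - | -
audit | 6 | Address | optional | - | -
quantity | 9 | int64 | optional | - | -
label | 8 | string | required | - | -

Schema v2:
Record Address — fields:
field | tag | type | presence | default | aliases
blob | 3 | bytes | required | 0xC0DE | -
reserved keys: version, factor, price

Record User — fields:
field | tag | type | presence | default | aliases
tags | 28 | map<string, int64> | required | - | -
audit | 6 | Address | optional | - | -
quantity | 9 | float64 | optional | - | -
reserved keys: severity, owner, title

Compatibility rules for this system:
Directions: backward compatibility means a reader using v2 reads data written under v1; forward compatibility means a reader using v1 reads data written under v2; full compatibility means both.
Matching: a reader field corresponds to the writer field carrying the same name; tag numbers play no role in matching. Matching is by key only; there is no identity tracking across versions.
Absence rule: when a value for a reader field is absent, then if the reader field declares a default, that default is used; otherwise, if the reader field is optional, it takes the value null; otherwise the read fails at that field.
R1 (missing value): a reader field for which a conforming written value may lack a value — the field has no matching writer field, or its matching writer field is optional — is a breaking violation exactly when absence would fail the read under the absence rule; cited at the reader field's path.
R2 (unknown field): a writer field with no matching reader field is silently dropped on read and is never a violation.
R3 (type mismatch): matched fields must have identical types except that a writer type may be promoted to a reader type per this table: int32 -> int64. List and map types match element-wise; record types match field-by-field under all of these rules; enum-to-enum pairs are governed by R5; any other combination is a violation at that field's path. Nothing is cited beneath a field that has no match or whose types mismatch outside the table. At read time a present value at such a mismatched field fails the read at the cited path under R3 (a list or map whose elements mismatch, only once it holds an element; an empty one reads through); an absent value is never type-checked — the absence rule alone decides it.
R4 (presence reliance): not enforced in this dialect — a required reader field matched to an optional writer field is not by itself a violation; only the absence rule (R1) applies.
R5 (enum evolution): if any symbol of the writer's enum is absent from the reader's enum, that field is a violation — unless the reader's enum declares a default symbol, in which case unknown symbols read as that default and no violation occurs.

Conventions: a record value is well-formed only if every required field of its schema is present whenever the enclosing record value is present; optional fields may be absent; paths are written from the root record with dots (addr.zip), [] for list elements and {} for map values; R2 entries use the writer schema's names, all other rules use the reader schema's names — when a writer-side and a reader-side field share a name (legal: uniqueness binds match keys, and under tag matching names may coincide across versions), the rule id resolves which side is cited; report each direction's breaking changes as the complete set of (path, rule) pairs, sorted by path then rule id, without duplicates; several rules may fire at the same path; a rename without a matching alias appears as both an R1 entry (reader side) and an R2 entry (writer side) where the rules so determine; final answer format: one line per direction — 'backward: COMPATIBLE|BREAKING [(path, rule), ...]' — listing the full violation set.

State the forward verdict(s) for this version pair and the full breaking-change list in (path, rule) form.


the writer's type comes first in each User pair
checking forward for User: reader v1 against writer v2:
  severity has no writer counterpart
  tags: map<string, int64> -> map<string, int64>, writer required; from tags
  audit: Address -> Address, writer optional; from audit
  quantity: float64 -> int64, writer optional; from quantity
  label has no writer counterpart
  audit.factor has no writer counterpart
  audit.price has no writer counterpart
  audit.blob: bytes -> bytes, writer required; from audit.blob
  rule R1 violated at audit.factor
  rule R1 violated at label
  rule R3 violated at quantity
  => forward: BREAKING (3)
checking off the User differences that do not matter here:
  removed field severity from record User (its key "severity" joins the reserved list) -> fires no rule on User, leaving the asked answer as it is
  removed field price from record Address (its key "price" joins the reserved list) -> fires no rule on User, leaving the asked answer as it is
  field tags in record User: tag 1 changed to 28 -> fires no rule on User, leaving the asked answer as it is

forward: BREAKING [(audit.factor, R1), (label, R1), (quantity, R3)]


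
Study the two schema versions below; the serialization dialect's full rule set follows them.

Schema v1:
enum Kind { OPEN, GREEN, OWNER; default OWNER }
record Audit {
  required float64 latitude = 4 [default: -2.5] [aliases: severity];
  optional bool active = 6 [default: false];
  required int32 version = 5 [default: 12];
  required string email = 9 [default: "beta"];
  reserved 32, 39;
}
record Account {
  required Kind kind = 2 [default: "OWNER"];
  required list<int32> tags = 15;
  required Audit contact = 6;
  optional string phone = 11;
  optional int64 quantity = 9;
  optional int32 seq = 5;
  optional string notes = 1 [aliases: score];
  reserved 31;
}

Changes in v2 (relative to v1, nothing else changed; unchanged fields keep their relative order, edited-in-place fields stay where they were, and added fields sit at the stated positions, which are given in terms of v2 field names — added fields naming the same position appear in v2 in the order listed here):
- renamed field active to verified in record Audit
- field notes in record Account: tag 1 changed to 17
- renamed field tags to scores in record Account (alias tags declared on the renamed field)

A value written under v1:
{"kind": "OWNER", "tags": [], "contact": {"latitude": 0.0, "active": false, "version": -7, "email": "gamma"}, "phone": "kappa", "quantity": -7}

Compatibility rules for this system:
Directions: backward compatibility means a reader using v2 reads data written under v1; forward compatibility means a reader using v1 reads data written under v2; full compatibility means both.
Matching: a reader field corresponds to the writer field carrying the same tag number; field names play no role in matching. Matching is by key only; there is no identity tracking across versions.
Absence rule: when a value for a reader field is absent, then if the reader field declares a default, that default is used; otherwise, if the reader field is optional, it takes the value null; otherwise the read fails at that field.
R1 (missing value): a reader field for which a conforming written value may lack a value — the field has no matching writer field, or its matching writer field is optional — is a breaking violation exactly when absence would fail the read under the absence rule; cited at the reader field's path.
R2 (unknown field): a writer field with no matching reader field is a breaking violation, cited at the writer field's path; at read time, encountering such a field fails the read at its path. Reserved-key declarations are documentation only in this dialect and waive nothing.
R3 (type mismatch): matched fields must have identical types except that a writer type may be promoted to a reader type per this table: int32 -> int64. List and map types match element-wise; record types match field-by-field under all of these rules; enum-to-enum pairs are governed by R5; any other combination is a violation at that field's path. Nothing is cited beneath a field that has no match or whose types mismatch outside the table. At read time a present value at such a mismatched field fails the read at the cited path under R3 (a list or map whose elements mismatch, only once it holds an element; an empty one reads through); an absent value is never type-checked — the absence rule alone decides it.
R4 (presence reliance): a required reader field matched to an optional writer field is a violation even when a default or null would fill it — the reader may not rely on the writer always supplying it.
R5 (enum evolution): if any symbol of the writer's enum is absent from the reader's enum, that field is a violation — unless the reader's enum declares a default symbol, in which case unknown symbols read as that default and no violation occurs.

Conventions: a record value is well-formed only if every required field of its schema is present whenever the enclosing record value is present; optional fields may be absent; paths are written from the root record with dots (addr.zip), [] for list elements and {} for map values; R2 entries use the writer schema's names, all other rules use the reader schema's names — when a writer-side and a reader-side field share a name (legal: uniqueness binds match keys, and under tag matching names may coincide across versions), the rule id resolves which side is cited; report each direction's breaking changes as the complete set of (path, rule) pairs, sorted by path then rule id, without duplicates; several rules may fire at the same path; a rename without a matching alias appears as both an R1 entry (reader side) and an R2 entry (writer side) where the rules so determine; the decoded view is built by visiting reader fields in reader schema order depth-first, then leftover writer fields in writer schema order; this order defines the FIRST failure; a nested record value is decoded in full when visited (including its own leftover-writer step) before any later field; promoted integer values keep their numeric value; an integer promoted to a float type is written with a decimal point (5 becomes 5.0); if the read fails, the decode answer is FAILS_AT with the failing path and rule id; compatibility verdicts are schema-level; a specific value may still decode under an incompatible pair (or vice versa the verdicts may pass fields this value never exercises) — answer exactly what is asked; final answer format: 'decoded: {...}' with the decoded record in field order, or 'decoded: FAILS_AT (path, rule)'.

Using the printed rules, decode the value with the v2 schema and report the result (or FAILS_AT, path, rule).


decoded: {"kind": "OWNER", "scores": [], "contact": {"latitude": 0.0, "verified": false, "version": -7, "email": "gamma"}, "phone": "kappa", "quantity": -7, "seq": null, "notes": null}

in Account below, arrows point writer -> reader
migrating the Account value to v2:
  kind := "OWNER"
  scores := [] (from writer tags)
  contact.latitude := 0.0
  contact.verified := false (from writer active)
  contact.version := -7
  contact.email := "gamma"
  phone := "kappa"
  quantity := -7
  seq := null (absent, optional -> null)
  notes := null (absent, optional -> null)
  => decoded: {"kind": "OWNER", "scores": [], "contact": {"latitude": 0.0, "verified": false, "version": -7, "email": "gamma"}, "phone": "kappa", "quantity": -7, "seq": null, "notes": null}
checking off the Account differences that do not matter here:
  field notes in record Account: tag 1 changed to 17 -> a verdict-level change on Account — the shown value reads the same


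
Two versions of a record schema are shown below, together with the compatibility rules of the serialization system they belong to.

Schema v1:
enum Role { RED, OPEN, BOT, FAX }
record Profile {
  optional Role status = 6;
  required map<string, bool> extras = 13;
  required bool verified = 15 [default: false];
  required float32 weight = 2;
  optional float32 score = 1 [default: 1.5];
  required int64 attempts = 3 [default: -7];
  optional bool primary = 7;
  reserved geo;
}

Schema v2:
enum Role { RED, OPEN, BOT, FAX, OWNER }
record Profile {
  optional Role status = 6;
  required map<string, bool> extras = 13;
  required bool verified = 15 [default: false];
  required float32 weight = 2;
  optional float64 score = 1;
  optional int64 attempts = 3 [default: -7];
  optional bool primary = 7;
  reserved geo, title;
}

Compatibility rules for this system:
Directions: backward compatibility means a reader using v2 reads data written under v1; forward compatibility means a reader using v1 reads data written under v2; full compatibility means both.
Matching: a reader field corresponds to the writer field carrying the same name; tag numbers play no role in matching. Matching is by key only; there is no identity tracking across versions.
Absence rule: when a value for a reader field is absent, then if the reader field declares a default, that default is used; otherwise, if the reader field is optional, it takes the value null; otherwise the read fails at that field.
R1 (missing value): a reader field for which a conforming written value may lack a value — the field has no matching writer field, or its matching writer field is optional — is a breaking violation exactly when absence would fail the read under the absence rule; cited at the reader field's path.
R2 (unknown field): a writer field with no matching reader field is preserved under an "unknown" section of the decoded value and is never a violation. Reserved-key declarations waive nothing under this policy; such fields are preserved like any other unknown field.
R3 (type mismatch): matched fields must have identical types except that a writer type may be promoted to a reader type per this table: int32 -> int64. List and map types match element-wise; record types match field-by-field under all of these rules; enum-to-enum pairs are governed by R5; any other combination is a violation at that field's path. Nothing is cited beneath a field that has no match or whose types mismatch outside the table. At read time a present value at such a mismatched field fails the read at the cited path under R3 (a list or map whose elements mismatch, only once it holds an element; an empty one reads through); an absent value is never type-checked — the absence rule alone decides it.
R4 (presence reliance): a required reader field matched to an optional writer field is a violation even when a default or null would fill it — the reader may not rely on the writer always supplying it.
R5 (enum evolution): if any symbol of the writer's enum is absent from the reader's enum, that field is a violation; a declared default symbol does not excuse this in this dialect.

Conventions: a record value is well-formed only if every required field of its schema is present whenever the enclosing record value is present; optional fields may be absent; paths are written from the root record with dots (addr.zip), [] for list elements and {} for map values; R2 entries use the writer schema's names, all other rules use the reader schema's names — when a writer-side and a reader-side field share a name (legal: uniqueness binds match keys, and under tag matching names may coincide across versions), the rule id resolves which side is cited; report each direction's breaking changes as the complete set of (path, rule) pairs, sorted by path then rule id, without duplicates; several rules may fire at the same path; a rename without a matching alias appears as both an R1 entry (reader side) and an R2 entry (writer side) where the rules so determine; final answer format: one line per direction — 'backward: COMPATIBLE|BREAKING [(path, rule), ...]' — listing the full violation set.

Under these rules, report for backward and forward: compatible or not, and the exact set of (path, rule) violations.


backward: BREAKING [(score, R3)]; forward: BREAKING [(attempts, R4), (score, R3), (status, R5)]

in Profile below, arrows point writer -> reader
backward on Profile — v2 reading data written by v1:
  Role -> Role, writer optional: status aligns to status
  map<string, bool> -> map<string, bool>, writer required: extras aligns to extras
  bool -> bool, writer required: verified aligns to verified
  float32 -> float32, writer required: weight aligns to weight
  float32 -> float64, writer optional: score aligns to score
  int64 -> int64, writer required: attempts aligns to attempts
  bool -> bool, writer optional: primary aligns to primary
  violation R3 at score
  backward on Profile therefore BREAKING (1)
forward on Profile — v1 reading data written by v2:
  Role -> Role, writer optional: status aligns to status
  map<string, bool> -> map<string, bool>, writer required: extras aligns to extras
  bool -> bool, writer required: verified aligns to verified
  float32 -> float32, writer required: weight aligns to weight
  float64 -> float32, writer optional: score aligns to score
  int64 -> int64, writer optional: attempts aligns to attempts
  bool -> bool, writer optional: primary aligns to primary
  violation R4 at attempts
  violation R3 at score
  violation R5 at status
  forward on Profile therefore BREAKING (3)


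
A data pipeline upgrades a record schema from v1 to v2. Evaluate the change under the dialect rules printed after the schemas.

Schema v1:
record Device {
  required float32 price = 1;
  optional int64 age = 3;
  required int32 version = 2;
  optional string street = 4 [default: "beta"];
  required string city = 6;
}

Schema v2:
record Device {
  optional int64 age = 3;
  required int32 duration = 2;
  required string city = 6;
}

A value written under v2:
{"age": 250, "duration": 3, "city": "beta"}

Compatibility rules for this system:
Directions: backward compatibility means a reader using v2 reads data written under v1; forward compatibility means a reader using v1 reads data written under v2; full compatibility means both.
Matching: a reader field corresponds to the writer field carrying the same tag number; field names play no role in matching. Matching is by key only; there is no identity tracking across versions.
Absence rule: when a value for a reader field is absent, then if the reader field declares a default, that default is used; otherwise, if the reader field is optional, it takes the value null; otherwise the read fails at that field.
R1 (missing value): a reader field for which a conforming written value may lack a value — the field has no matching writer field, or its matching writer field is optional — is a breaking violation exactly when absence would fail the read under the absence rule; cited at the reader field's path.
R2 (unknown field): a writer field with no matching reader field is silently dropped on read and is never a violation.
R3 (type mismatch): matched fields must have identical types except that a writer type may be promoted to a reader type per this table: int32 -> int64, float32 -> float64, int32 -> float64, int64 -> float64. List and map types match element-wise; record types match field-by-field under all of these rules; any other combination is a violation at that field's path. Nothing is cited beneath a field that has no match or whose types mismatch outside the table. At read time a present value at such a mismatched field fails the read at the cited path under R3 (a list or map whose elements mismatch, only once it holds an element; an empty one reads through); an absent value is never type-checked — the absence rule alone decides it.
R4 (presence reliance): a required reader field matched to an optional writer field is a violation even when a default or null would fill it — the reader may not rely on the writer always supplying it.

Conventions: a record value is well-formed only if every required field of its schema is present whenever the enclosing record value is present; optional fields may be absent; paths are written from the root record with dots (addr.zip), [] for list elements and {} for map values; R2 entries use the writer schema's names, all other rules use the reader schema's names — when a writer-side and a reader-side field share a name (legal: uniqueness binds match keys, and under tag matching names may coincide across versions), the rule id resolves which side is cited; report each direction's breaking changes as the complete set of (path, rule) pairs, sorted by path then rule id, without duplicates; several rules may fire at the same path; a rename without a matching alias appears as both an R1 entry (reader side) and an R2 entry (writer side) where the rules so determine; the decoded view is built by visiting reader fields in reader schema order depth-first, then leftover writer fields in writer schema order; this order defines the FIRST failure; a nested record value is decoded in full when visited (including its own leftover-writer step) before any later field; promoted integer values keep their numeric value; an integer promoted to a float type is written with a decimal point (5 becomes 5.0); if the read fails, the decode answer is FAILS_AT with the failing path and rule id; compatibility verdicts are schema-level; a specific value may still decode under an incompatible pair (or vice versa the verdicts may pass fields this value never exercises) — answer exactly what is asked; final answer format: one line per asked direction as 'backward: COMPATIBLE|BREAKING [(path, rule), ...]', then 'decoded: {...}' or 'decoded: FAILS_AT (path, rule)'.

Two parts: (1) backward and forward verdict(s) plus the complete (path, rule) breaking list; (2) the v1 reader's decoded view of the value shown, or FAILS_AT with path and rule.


the writer's type comes first in each Device pair
backward on Device — v2 reading data written by v1:
  age <- age (int64 -> int64, writer optional)
  duration <- version (int32 -> int32, writer required)
  city <- city (string -> string, writer required)
  leftover writer field: price
  leftover writer field: street
  nothing fires on Device: backward is COMPATIBLE
forward on Device — v1 reading data written by v2:
  price has no writer counterpart
  age <- age (int64 -> int64, writer optional)
  version <- duration (int32 -> int32, writer required)
  street has no writer counterpart
  city <- city (string -> string, writer required)
  violation R1 at price
  => 1 violation(s): forward is BREAKING for Device
decode (reader v1):
  read fails at price under R1 (no fill)
  => FAILS_AT (price, R1)

backward: COMPATIBLE []; forward: BREAKING [(price, R1)]; decoded: FAILS_AT (price, R1)
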